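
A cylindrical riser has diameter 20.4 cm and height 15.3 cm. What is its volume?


Formula: V = pi * (D/2)^2 * H  (cylinder volume)
Radius = D/2 = 20.4/2 = 10.2 cm
V = pi * 10.2^2 * 15.3 = 5000.8249 cm^3

5000.8249 cm^3


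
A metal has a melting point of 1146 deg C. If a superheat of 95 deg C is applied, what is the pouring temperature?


Formula: T_pour = T_melt + Superheat
T_pour = 1146 + 95 = 1241 deg C

Answer: 1241 deg C


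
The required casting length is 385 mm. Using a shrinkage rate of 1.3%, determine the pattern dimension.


Formula: L_pattern = L_casting * (1 + shrinkage_rate/100)
Shrinkage factor = 1 + 1.3/100 = 1.013
L_pattern = 385 mm * 1.013 = 390.0050 mm

Final answer: 390.0050 mm


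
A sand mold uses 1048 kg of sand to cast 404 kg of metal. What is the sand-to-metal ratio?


Formula: Sand-to-Metal Ratio = W_sand / W_metal
Ratio = 1048 kg / 404 kg = 2.5941


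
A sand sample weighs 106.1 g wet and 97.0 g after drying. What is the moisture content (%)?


Formula: MC = (W_wet - W_dry) / W_wet * 100
Water mass = 106.1 - 97.0 = 9.1 g
MC = 9.1 / 106.1 * 100 = 8.5768%

Final answer: 8.5768%


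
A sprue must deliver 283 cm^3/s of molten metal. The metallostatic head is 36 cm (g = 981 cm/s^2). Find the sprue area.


Formula: v = sqrt(2*g*h), A = Q/v
Velocity: v = sqrt(2 * 981 * 36) = sqrt(70632) = 265.7668 cm/s
Sprue area: A = Q / v = 283 / 265.7668 = 1.0648 cm^2


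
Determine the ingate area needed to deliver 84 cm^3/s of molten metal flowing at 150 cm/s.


Formula: A_ingate = Q / v  (continuity equation)
A = 84 cm^3/s / 150 cm/s = 0.5600 cm^2

0.5600 cm^2


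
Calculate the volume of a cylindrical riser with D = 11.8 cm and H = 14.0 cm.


Formula: V = pi * (D/2)^2 * H  (cylinder volume)
Radius = D/2 = 11.8/2 = 5.9 cm
V = pi * 5.9^2 * 14.0 = 1531.0238 cm^3

Final answer: 1531.0238 cm^3


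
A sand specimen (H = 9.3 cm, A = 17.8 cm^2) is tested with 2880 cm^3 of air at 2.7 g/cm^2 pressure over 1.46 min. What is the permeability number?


Formula: Permeability Number P = (V * H) / (p * A * t)
Numerator: V * H = 2880 * 9.3 = 26784.0
Denominator: p * A * t = 2.7 * 17.8 * 1.46 = 70.1676
P = 26784.0 / 70.1676 = 381.7146

Answer: 381.7146


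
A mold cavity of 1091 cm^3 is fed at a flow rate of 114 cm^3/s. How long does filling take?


Formula: t_fill = V_mold / Q_flow
t = 1091 cm^3 / 114 cm^3/s = 9.5702 s

9.5702 s


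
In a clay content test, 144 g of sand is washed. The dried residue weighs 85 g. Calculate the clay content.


Formula: Clay% = (W_total - W_washed) / W_total * 100
Clay mass = 144 - 85 = 59 g
Clay% = 59 / 144 * 100 = 40.9722%


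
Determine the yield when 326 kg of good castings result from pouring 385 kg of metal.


Formula: Casting Yield = (W_good / W_total) * 100
Yield = (326 kg / 385 kg) * 100 = 84.6753%

84.6753%


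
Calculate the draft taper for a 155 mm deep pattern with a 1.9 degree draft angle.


Formula: taper = depth * tan(draft_angle)
tan(1.9 deg) = 0.0331734
taper = 155 mm * 0.0331734 = 5.1419 mm


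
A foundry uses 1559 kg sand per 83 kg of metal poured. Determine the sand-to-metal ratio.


Formula: Sand-to-Metal Ratio = W_sand / W_metal
Ratio = 1559 kg / 83 kg = 18.7831

18.7831


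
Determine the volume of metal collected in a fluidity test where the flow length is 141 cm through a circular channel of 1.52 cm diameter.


Formula: V = pi * (d/2)^2 * L  (cylinder volume)
Radius = 1.52/2 = 0.76 cm
V = pi * 0.76^2 * 141 = 255.8563 cm^3

Final answer: 255.8563 cm^3


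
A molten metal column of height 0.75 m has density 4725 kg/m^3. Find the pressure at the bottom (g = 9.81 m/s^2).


Formula: P = rho * g * h
rho * g = 4725 * 9.81 = 46352.25 N/m^3
P = 46352.25 * 0.75 = 34764.1875 Pa


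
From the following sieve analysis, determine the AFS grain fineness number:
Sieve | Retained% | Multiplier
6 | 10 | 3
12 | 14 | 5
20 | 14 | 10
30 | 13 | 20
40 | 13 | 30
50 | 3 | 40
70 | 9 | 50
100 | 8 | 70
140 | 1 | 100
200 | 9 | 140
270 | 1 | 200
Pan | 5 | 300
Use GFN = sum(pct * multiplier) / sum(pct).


Formula: GFN = sum(pct * multiplier) / sum(pct)
sum(pct * multiplier) = 5080
sum(pct) = 100
GFN = 5080 / 100 = 50.80

Answer: 50.80


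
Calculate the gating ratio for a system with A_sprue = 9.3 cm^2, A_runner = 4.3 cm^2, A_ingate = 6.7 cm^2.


Sprue:Runner:Ingate = 1 : 4.3/9.3 : 6.7/9.3 = 1:0.46:0.72

1:0.46:0.72


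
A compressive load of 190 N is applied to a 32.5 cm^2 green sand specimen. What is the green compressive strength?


Formula: Compressive Strength = Force / Area
Strength = 190 N / 32.5 cm^2 = 5.8462 N/cm^2

Answer: 5.8462 N/cm^2


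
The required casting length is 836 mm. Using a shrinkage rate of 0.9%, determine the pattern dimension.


Formula: L_pattern = L_casting * (1 + shrinkage_rate/100)
Shrinkage factor = 1 + 0.9/100 = 1.009
L_pattern = 836 mm * 1.009 = 843.5240 mm


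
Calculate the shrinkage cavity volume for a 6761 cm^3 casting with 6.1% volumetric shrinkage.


Formula: V_shrink = V_casting * shrinkage_pct / 100
V_shrink = 6761 cm^3 * 6.1 / 100 = 412.4210 cm^3


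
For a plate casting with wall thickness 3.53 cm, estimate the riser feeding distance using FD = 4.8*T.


Formula: FD = 4.8 * T  (riser feeding-distance rule)
FD = 4.8 * 3.53 cm = 16.9440 cm

16.9440 cm


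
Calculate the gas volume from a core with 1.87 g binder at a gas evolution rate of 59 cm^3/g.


Formula: V_gas = W_binder * gas_evolution_rate
V = 1.87 g * 59 cm^3/g = 110.3300 cm^3


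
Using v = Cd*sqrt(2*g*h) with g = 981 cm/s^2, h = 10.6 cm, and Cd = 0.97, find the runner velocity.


Formula: v = Cd * sqrt(2 * g * h)  (Torricelli with discharge coefficient)
2*g*h = 2 * 981 * 10.6 = 20797.2 cm^2/s^2
sqrt(20797.2) = 144.21234 cm/s
v = 0.97 * 144.21234 = 139.8860 cm/s

139.8860 cm/s


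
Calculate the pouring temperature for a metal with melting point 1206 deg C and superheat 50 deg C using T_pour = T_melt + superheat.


Formula: T_pour = T_melt + Superheat
T_pour = 1206 + 50 = 1256 deg C


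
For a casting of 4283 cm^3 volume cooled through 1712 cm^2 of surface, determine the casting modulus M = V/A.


Formula: Casting Modulus M = V / A
M = 4283 cm^3 / 1712 cm^2 = 2.5018 cm

Final answer: 2.5018 cm


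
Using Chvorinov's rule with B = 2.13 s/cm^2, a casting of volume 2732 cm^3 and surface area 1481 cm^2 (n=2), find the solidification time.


Formula: t_s = B * (V/A)^n  (Chvorinov's rule, n=2)
Modulus M = V/A = 2732/1481 = 1.844700 cm
M^2 = 1.844700^2 = 3.402918 cm^2
t_s = 2.13 * 3.402918 = 7.2482 s


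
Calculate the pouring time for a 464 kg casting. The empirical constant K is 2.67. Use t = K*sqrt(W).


Formula: t = K * sqrt(W)
sqrt(W) = sqrt(464) = 21.54066
t = 2.67 * 21.54066 = 57.5136 s


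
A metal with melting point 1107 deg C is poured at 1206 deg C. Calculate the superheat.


Formula: Superheat = T_pour - T_melt
Superheat = 1206 - 1107 = 99 deg C

99 deg C


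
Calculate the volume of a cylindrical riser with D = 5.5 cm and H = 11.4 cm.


Formula: V = pi * (D/2)^2 * H  (cylinder volume)
Radius = D/2 = 5.5/2 = 2.75 cm
V = pi * 2.75^2 * 11.4 = 270.8446 cm^3

270.8446 cm^3


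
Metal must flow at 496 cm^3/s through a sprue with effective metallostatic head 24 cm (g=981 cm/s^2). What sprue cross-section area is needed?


Formula: v = sqrt(2*g*h), A = Q/v
Velocity: v = sqrt(2 * 981 * 24) = sqrt(47088) = 216.9977 cm/s
Sprue area: A = Q / v = 496 / 216.9977 = 2.2857 cm^2


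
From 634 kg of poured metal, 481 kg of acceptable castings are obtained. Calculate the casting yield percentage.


Formula: Casting Yield = (W_good / W_total) * 100
Yield = (481 kg / 634 kg) * 100 = 75.8675%


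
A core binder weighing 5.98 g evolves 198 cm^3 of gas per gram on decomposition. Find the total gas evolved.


Formula: V_gas = W_binder * gas_evolution_rate
V = 5.98 g * 198 cm^3/g = 1184.0400 cm^3

1184.0400 cm^3


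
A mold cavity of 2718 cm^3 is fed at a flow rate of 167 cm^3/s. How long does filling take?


Formula: t_fill = V_mold / Q_flow
t = 2718 cm^3 / 167 cm^3/s = 16.2754 s


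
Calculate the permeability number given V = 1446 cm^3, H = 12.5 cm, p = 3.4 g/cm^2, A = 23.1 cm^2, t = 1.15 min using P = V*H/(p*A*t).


Formula: Permeability Number P = (V * H) / (p * A * t)
Numerator: V * H = 1446 * 12.5 = 18075.0
Denominator: p * A * t = 3.4 * 23.1 * 1.15 = 90.321
P = 18075.0 / 90.321 = 200.1196

200.1196


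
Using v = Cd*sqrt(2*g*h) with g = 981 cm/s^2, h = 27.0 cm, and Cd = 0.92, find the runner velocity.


Formula: v = Cd * sqrt(2 * g * h)  (Torricelli with discharge coefficient)
2*g*h = 2 * 981 * 27.0 = 52974.0 cm^2/s^2
sqrt(52974.0) = 230.16081 cm/s
v = 0.92 * 230.16081 = 211.7479 cm/s


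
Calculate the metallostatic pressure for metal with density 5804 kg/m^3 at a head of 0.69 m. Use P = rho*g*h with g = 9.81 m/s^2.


Formula: P = rho * g * h
rho * g = 5804 * 9.81 = 56937.24 N/m^3
P = 56937.24 * 0.69 = 39286.6956 Pa

39286.6956 Pa


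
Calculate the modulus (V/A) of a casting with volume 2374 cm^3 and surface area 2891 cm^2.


Formula: Casting Modulus M = V / A
M = 2374 cm^3 / 2891 cm^2 = 0.8212 cm

0.8212 cm


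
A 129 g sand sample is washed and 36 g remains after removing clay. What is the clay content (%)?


Formula: Clay% = (W_total - W_washed) / W_total * 100
Clay mass = 129 - 36 = 93 g
Clay% = 93 / 129 * 100 = 72.0930%

Final answer: 72.0930%


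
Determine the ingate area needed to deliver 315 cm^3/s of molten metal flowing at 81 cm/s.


Formula: A_ingate = Q / v  (continuity equation)
A = 315 cm^3/s / 81 cm/s = 3.8889 cm^2

Final answer: 3.8889 cm^2


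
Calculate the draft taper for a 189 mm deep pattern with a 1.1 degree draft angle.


Formula: taper = depth * tan(draft_angle)
tan(1.1 deg) = 0.0192010
taper = 189 mm * 0.0192010 = 3.6290 mm

Answer: 3.6290 mm


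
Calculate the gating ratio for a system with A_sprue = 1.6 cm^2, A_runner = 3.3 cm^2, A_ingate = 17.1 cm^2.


Sprue:Runner:Ingate = 1 : 3.3/1.6 : 17.1/1.6 = 1:2.06:10.69

Answer: 1:2.06:10.69


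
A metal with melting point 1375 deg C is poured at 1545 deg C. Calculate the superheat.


Formula: Superheat = T_pour - T_melt
Superheat = 1545 - 1375 = 170 deg C

Final answer: 170 deg C


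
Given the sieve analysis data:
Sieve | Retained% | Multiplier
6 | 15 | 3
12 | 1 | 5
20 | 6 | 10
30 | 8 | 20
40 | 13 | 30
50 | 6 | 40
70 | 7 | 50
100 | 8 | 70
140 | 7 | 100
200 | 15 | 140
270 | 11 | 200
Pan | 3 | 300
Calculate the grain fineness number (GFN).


Formula: GFN = sum(pct * multiplier) / sum(pct)
sum(pct * multiplier) = 7710
sum(pct) = 100
GFN = 7710 / 100 = 77.10


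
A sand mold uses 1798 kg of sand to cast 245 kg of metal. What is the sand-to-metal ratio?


Formula: Sand-to-Metal Ratio = W_sand / W_metal
Ratio = 1798 kg / 245 kg = 7.3388

Final answer: 7.3388


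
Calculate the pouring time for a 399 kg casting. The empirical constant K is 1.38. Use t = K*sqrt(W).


Formula: t = K * sqrt(W)
sqrt(W) = sqrt(399) = 19.97498
t = 1.38 * 19.97498 = 27.5655 s

27.5655 s


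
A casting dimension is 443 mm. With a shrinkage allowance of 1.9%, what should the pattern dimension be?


Formula: L_pattern = L_casting * (1 + shrinkage_rate/100)
Shrinkage factor = 1 + 1.9/100 = 1.019
L_pattern = 443 mm * 1.019 = 451.4170 mm


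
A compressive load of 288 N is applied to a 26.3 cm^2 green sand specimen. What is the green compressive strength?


Formula: Compressive Strength = Force / Area
Strength = 288 N / 26.3 cm^2 = 10.9506 N/cm^2

10.9506 N/cm^2


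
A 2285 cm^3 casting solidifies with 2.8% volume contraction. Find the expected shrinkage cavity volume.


Formula: V_shrink = V_casting * shrinkage_pct / 100
V_shrink = 2285 cm^3 * 2.8 / 100 = 63.9800 cm^3


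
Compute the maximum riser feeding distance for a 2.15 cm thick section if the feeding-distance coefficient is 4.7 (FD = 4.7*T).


Formula: FD = 4.7 * T  (riser feeding-distance rule)
FD = 4.7 * 2.15 cm = 10.1050 cm

10.1050 cm


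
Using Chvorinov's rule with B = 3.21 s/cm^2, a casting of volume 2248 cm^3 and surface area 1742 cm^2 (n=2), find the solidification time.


Formula: t_s = B * (V/A)^n  (Chvorinov's rule, n=2)
Modulus M = V/A = 2248/1742 = 1.290471 cm
M^2 = 1.290471^2 = 1.665315 cm^2
t_s = 3.21 * 1.665315 = 5.3457 s

5.3457 s


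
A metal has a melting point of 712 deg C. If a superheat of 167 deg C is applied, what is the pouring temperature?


Formula: T_pour = T_melt + Superheat
T_pour = 712 + 167 = 879 deg C


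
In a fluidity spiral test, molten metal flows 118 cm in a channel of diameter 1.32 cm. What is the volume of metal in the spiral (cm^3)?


Formula: V = pi * (d/2)^2 * L  (cylinder volume)
Radius = 1.32/2 = 0.66 cm
V = pi * 0.66^2 * 118 = 161.4804 cm^3


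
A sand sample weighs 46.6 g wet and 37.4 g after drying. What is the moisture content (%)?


Formula: MC = (W_wet - W_dry) / W_wet * 100
Water mass = 46.6 - 37.4 = 9.2 g
MC = 9.2 / 46.6 * 100 = 19.7425%

19.7425%


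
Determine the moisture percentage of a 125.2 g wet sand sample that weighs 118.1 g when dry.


Formula: MC = (W_wet - W_dry) / W_wet * 100
Water mass = 125.2 - 118.1 = 7.1 g
MC = 7.1 / 125.2 * 100 = 5.6709%

Final answer: 5.6709%


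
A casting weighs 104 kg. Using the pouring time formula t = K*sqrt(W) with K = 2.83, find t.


Formula: t = K * sqrt(W)
sqrt(W) = sqrt(104) = 10.19804
t = 2.83 * 10.19804 = 28.8605 s

28.8605 s


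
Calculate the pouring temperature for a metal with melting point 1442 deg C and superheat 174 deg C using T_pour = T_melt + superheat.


Formula: T_pour = T_melt + Superheat
T_pour = 1442 + 174 = 1616 deg C

Answer: 1616 deg C


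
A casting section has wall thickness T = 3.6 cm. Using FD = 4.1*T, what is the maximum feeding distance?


Formula: FD = 4.1 * T  (riser feeding-distance rule)
FD = 4.1 * 3.6 cm = 14.7600 cm

Final answer: 14.7600 cm


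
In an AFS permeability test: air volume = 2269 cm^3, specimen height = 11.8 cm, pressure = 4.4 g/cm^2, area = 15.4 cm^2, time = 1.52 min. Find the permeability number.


Formula: Permeability Number P = (V * H) / (p * A * t)
Numerator: V * H = 2269 * 11.8 = 26774.2
Denominator: p * A * t = 4.4 * 15.4 * 1.52 = 102.9952
P = 26774.2 / 102.9952 = 259.9558

Answer: 259.9558


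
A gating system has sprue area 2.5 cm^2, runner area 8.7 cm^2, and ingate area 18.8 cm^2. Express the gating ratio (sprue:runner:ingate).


Sprue:Runner:Ingate = 1 : 8.7/2.5 : 18.8/2.5 = 1:3.48:7.52

Answer: 1:3.48:7.52


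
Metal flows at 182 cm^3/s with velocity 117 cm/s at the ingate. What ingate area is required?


Formula: A_ingate = Q / v  (continuity equation)
A = 182 cm^3/s / 117 cm/s = 1.5556 cm^2

Answer: 1.5556 cm^2


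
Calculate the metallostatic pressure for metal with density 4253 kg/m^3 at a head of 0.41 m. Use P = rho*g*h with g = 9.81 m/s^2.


Formula: P = rho * g * h
rho * g = 4253 * 9.81 = 41721.93 N/m^3
P = 41721.93 * 0.41 = 17105.9913 Pa

17105.9913 Pa


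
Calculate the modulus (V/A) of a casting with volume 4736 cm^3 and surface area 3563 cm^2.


Formula: Casting Modulus M = V / A
M = 4736 cm^3 / 3563 cm^2 = 1.3292 cm

Final answer: 1.3292 cm


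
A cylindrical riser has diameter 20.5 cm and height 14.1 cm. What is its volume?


Formula: V = pi * (D/2)^2 * H  (cylinder volume)
Radius = D/2 = 20.5/2 = 10.25 cm
V = pi * 10.25^2 * 14.1 = 4653.8965 cm^3

Final answer: 4653.8965 cm^3


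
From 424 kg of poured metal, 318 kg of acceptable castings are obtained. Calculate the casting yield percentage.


Formula: Casting Yield = (W_good / W_total) * 100
Yield = (318 kg / 424 kg) * 100 = 75.0000%

Answer: 75.0000%


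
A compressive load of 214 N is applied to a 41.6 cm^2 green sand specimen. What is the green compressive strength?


Formula: Compressive Strength = Force / Area
Strength = 214 N / 41.6 cm^2 = 5.1442 N/cm^2

Final answer: 5.1442 N/cm^2


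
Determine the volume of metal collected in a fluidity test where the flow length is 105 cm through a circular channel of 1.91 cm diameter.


Formula: V = pi * (d/2)^2 * L  (cylinder volume)
Radius = 1.91/2 = 0.955 cm
V = pi * 0.955^2 * 105 = 300.8472 cm^3

300.8472 cm^3


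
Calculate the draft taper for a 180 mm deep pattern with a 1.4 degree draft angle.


Formula: taper = depth * tan(draft_angle)
tan(1.4 deg) = 0.0244395
taper = 180 mm * 0.0244395 = 4.3991 mm


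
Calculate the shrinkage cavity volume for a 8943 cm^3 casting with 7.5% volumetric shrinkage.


Formula: V_shrink = V_casting * shrinkage_pct / 100
V_shrink = 8943 cm^3 * 7.5 / 100 = 670.7250 cm^3

670.7250 cm^3


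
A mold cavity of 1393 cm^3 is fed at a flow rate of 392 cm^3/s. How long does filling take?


Formula: t_fill = V_mold / Q_flow
t = 1393 cm^3 / 392 cm^3/s = 3.5536 s

Final answer: 3.5536 s


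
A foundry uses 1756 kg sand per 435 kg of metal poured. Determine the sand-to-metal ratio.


Formula: Sand-to-Metal Ratio = W_sand / W_metal
Ratio = 1756 kg / 435 kg = 4.0368

Answer: 4.0368


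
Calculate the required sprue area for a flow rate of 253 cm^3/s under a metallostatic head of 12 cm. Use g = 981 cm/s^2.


Formula: v = sqrt(2*g*h), A = Q/v
Velocity: v = sqrt(2 * 981 * 12) = sqrt(23544) = 153.4405 cm/s
Sprue area: A = Q / v = 253 / 153.4405 = 1.6488 cm^2

1.6488 cm^2


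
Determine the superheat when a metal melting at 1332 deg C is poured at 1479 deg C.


Formula: Superheat = T_pour - T_melt
Superheat = 1479 - 1332 = 147 deg C

147 deg C


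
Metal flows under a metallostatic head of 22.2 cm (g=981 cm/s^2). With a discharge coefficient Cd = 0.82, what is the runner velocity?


Formula: v = Cd * sqrt(2 * g * h)  (Torricelli with discharge coefficient)
2*g*h = 2 * 981 * 22.2 = 43556.4 cm^2/s^2
sqrt(43556.4) = 208.70170 cm/s
v = 0.82 * 208.70170 = 171.1354 cm/s

171.1354 cm/s


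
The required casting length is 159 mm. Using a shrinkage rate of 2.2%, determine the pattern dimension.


Formula: L_pattern = L_casting * (1 + shrinkage_rate/100)
Shrinkage factor = 1 + 2.2/100 = 1.022
L_pattern = 159 mm * 1.022 = 162.4980 mm

Final answer: 162.4980 mm


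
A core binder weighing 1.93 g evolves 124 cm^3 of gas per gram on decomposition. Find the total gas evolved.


Formula: V_gas = W_binder * gas_evolution_rate
V = 1.93 g * 124 cm^3/g = 239.3200 cm^3

239.3200 cm^3


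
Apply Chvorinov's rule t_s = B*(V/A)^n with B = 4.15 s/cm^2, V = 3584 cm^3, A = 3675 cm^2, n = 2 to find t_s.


Formula: t_s = B * (V/A)^n  (Chvorinov's rule, n=2)
Modulus M = V/A = 3584/3675 = 0.975238 cm
M^2 = 0.975238^2 = 0.951089 cm^2
t_s = 4.15 * 0.951089 = 3.9470 s


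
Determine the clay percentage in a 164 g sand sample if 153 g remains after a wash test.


Formula: Clay% = (W_total - W_washed) / W_total * 100
Clay mass = 164 - 153 = 11 g
Clay% = 11 / 164 * 100 = 6.7073%

Answer: 6.7073%


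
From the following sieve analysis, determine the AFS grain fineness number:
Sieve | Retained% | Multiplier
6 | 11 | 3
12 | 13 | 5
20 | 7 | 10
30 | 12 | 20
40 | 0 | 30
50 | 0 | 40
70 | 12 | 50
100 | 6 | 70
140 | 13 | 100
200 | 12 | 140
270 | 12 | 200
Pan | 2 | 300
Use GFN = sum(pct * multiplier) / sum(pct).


Formula: GFN = sum(pct * multiplier) / sum(pct)
sum(pct * multiplier) = 7408
sum(pct) = 100
GFN = 7408 / 100 = 74.08

74.08


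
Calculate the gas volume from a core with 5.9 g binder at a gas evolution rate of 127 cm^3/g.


Formula: V_gas = W_binder * gas_evolution_rate
V = 5.9 g * 127 cm^3/g = 749.3000 cm^3

Final answer: 749.3000 cm^3


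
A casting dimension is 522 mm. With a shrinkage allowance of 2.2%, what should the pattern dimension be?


Formula: L_pattern = L_casting * (1 + shrinkage_rate/100)
Shrinkage factor = 1 + 2.2/100 = 1.022
L_pattern = 522 mm * 1.022 = 533.4840 mm


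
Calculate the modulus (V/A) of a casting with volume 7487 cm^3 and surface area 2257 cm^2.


Formula: Casting Modulus M = V / A
M = 7487 cm^3 / 2257 cm^2 = 3.3172 cm

3.3172 cm


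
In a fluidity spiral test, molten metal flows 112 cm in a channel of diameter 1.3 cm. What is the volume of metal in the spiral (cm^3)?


Formula: V = pi * (d/2)^2 * L  (cylinder volume)
Radius = 1.3/2 = 0.65 cm
V = pi * 0.65^2 * 112 = 148.6602 cm^3

148.6602 cm^3


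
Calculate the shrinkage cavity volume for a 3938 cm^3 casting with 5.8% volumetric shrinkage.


Formula: V_shrink = V_casting * shrinkage_pct / 100
V_shrink = 3938 cm^3 * 5.8 / 100 = 228.4040 cm^3

Final answer: 228.4040 cm^3


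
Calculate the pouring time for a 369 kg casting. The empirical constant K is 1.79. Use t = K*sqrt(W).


Formula: t = K * sqrt(W)
sqrt(W) = sqrt(369) = 19.20937
t = 1.79 * 19.20937 = 34.3848 s

34.3848 s


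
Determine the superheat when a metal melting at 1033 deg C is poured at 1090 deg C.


Formula: Superheat = T_pour - T_melt
Superheat = 1090 - 1033 = 57 deg C

57 deg C


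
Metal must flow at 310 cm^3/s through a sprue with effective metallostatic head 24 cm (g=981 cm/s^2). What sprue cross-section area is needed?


Formula: v = sqrt(2*g*h), A = Q/v
Velocity: v = sqrt(2 * 981 * 24) = sqrt(47088) = 216.9977 cm/s
Sprue area: A = Q / v = 310 / 216.9977 = 1.4286 cm^2


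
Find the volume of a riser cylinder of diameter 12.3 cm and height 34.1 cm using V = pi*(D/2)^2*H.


Formula: V = pi * (D/2)^2 * H  (cylinder volume)
Radius = D/2 = 12.3/2 = 6.15 cm
V = pi * 6.15^2 * 34.1 = 4051.8605 cm^3

Final answer: 4051.8605 cm^3


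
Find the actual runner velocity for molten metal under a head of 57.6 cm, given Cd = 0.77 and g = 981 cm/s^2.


Formula: v = Cd * sqrt(2 * g * h)  (Torricelli with discharge coefficient)
2*g*h = 2 * 981 * 57.6 = 113011.2 cm^2/s^2
sqrt(113011.2) = 336.17138 cm/s
v = 0.77 * 336.17138 = 258.8520 cm/s


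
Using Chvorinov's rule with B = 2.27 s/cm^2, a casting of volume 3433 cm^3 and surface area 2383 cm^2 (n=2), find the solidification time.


Formula: t_s = B * (V/A)^n  (Chvorinov's rule, n=2)
Modulus M = V/A = 3433/2383 = 1.440621 cm
M^2 = 1.440621^2 = 2.075389 cm^2
t_s = 2.27 * 2.075389 = 4.7111 s

Answer: 4.7111 s


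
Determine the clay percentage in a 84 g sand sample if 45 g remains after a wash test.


Formula: Clay% = (W_total - W_washed) / W_total * 100
Clay mass = 84 - 45 = 39 g
Clay% = 39 / 84 * 100 = 46.4286%

46.4286%


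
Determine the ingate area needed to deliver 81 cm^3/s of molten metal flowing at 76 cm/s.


Formula: A_ingate = Q / v  (continuity equation)
A = 81 cm^3/s / 76 cm/s = 1.0658 cm^2

1.0658 cm^2


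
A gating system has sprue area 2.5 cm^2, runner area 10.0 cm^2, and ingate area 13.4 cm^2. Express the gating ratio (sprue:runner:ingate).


Sprue:Runner:Ingate = 1 : 10.0/2.5 : 13.4/2.5 = 1:4.00:5.36

1:4.00:5.36


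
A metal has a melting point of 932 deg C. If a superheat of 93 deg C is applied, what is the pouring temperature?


Formula: T_pour = T_melt + Superheat
T_pour = 932 + 93 = 1025 deg C


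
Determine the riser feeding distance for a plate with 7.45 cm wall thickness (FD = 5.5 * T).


Formula: FD = 5.5 * T  (riser feeding-distance rule)
FD = 5.5 * 7.45 cm = 40.9750 cm


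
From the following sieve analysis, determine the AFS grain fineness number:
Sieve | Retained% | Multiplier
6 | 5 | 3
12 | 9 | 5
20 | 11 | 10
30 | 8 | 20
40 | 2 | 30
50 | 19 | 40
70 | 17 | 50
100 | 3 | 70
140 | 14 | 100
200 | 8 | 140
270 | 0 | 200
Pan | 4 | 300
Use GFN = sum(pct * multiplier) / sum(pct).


Formula: GFN = sum(pct * multiplier) / sum(pct)
sum(pct * multiplier) = 5930
sum(pct) = 100
GFN = 5930 / 100 = 59.30


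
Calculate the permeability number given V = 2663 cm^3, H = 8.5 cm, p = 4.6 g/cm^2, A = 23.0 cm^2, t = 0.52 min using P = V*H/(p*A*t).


Formula: Permeability Number P = (V * H) / (p * A * t)
Numerator: V * H = 2663 * 8.5 = 22635.5
Denominator: p * A * t = 4.6 * 23.0 * 0.52 = 55.016
P = 22635.5 / 55.016 = 411.4349

Final answer: 411.4349


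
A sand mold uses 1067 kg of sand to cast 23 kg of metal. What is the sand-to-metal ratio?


Formula: Sand-to-Metal Ratio = W_sand / W_metal
Ratio = 1067 kg / 23 kg = 46.3913

Final answer: 46.3913


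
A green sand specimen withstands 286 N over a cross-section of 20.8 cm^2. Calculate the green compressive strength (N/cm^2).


Formula: Compressive Strength = Force / Area
Strength = 286 N / 20.8 cm^2 = 13.7500 N/cm^2


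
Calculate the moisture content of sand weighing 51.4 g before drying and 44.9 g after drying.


Formula: MC = (W_wet - W_dry) / W_wet * 100
Water mass = 51.4 - 44.9 = 6.5 g
MC = 6.5 / 51.4 * 100 = 12.6459%

Answer: 12.6459%


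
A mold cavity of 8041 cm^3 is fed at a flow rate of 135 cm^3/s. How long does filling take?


Formula: t_fill = V_mold / Q_flow
t = 8041 cm^3 / 135 cm^3/s = 59.5630 s

Final answer: 59.5630 s


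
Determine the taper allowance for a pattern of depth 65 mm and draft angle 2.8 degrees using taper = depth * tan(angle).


Formula: taper = depth * tan(draft_angle)
tan(2.8 deg) = 0.0489082
taper = 65 mm * 0.0489082 = 3.1790 mm

Answer: 3.1790 mm


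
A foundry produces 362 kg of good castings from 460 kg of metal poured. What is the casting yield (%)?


Formula: Casting Yield = (W_good / W_total) * 100
Yield = (362 kg / 460 kg) * 100 = 78.6957%

Final answer: 78.6957%


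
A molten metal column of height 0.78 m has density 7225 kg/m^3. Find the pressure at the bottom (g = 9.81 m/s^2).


Formula: P = rho * g * h
rho * g = 7225 * 9.81 = 70877.25 N/m^3
P = 70877.25 * 0.78 = 55284.2550 Pa

Answer: 55284.2550 Pa


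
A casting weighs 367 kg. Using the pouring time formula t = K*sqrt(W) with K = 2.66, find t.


Formula: t = K * sqrt(W)
sqrt(W) = sqrt(367) = 19.15724
t = 2.66 * 19.15724 = 50.9583 s

Final answer: 50.9583 s


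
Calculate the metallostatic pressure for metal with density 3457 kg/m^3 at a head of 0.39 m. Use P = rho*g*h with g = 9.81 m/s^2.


Formula: P = rho * g * h
rho * g = 3457 * 9.81 = 33913.17 N/m^3
P = 33913.17 * 0.39 = 13226.1363 Pa


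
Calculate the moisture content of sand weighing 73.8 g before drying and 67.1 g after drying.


Formula: MC = (W_wet - W_dry) / W_wet * 100
Water mass = 73.8 - 67.1 = 6.7 g
MC = 6.7 / 73.8 * 100 = 9.0786%


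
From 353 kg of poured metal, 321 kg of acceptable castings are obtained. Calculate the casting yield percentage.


Formula: Casting Yield = (W_good / W_total) * 100
Yield = (321 kg / 353 kg) * 100 = 90.9348%

Final answer: 90.9348%


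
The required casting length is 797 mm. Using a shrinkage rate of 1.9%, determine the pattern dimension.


Formula: L_pattern = L_casting * (1 + shrinkage_rate/100)
Shrinkage factor = 1 + 1.9/100 = 1.019
L_pattern = 797 mm * 1.019 = 812.1430 mm

812.1430 mm


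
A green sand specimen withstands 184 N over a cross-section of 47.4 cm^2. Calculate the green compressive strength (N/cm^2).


Formula: Compressive Strength = Force / Area
Strength = 184 N / 47.4 cm^2 = 3.8819 N/cm^2


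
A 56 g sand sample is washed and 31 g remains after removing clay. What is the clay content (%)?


Formula: Clay% = (W_total - W_washed) / W_total * 100
Clay mass = 56 - 31 = 25 g
Clay% = 25 / 56 * 100 = 44.6429%

Answer: 44.6429%


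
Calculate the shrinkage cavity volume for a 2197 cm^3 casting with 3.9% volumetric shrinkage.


Formula: V_shrink = V_casting * shrinkage_pct / 100
V_shrink = 2197 cm^3 * 3.9 / 100 = 85.6830 cm^3

Final answer: 85.6830 cm^3


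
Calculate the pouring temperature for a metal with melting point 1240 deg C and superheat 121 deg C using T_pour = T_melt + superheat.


Formula: T_pour = T_melt + Superheat
T_pour = 1240 + 121 = 1361 deg C

Final answer: 1361 deg C


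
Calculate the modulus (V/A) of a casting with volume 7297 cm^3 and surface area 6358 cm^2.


Formula: Casting Modulus M = V / A
M = 7297 cm^3 / 6358 cm^2 = 1.1477 cm

Answer: 1.1477 cm


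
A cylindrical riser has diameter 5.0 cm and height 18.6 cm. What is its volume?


Formula: V = pi * (D/2)^2 * H  (cylinder volume)
Radius = D/2 = 5.0/2 = 2.5 cm
V = pi * 2.5^2 * 18.6 = 365.2101 cm^3

365.2101 cm^3


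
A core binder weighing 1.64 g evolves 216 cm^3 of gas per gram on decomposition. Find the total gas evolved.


Formula: V_gas = W_binder * gas_evolution_rate
V = 1.64 g * 216 cm^3/g = 354.2400 cm^3


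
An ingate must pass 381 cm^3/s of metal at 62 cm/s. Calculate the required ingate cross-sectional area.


Formula: A_ingate = Q / v  (continuity equation)
A = 381 cm^3/s / 62 cm/s = 6.1452 cm^2

Answer: 6.1452 cm^2


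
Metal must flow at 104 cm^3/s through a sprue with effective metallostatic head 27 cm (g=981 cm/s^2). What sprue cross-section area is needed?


Formula: v = sqrt(2*g*h), A = Q/v
Velocity: v = sqrt(2 * 981 * 27) = sqrt(52974) = 230.1608 cm/s
Sprue area: A = Q / v = 104 / 230.1608 = 0.4519 cm^2

0.4519 cm^2


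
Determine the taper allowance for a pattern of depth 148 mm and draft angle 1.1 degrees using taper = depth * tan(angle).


Formula: taper = depth * tan(draft_angle)
tan(1.1 deg) = 0.0192010
taper = 148 mm * 0.0192010 = 2.8417 mm

Answer: 2.8417 mm


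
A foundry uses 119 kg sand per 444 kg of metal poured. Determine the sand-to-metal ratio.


Formula: Sand-to-Metal Ratio = W_sand / W_metal
Ratio = 119 kg / 444 kg = 0.2680


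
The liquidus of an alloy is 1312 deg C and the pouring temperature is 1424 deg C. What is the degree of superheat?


Formula: Superheat = T_pour - T_melt
Superheat = 1424 - 1312 = 112 deg C

112 deg C


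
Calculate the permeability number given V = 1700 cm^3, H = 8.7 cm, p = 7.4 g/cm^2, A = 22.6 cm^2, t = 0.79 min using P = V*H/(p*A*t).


Formula: Permeability Number P = (V * H) / (p * A * t)
Numerator: V * H = 1700 * 8.7 = 14790.0
Denominator: p * A * t = 7.4 * 22.6 * 0.79 = 132.1196
P = 14790.0 / 132.1196 = 111.9440


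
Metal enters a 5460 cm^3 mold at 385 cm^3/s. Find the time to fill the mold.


Formula: t_fill = V_mold / Q_flow
t = 5460 cm^3 / 385 cm^3/s = 14.1818 s

Final answer: 14.1818 s


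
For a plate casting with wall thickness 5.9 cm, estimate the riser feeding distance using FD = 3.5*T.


Formula: FD = 3.5 * T  (riser feeding-distance rule)
FD = 3.5 * 5.9 cm = 20.6500 cm

Answer: 20.6500 cm


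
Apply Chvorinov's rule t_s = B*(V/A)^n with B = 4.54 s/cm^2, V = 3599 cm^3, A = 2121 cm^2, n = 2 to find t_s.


Formula: t_s = B * (V/A)^n  (Chvorinov's rule, n=2)
Modulus M = V/A = 3599/2121 = 1.696841 cm
M^2 = 1.696841^2 = 2.879269 cm^2
t_s = 4.54 * 2.879269 = 13.0719 s

Answer: 13.0719 s


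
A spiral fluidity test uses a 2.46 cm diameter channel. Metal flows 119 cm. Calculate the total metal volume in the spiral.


Formula: V = pi * (d/2)^2 * L  (cylinder volume)
Radius = 2.46/2 = 1.23 cm
V = pi * 1.23^2 * 119 = 565.5969 cm^3

Final answer: 565.5969 cm^3


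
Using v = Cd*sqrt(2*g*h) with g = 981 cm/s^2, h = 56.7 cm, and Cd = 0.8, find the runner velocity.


Formula: v = Cd * sqrt(2 * g * h)  (Torricelli with discharge coefficient)
2*g*h = 2 * 981 * 56.7 = 111245.4 cm^2/s^2
sqrt(111245.4) = 333.53471 cm/s
v = 0.8 * 333.53471 = 266.8278 cm/s

Answer: 266.8278 cm/s


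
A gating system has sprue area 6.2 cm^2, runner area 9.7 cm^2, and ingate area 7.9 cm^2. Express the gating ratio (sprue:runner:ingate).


Sprue:Runner:Ingate = 1 : 9.7/6.2 : 7.9/6.2 = 1:1.56:1.27

Answer: 1:1.56:1.27


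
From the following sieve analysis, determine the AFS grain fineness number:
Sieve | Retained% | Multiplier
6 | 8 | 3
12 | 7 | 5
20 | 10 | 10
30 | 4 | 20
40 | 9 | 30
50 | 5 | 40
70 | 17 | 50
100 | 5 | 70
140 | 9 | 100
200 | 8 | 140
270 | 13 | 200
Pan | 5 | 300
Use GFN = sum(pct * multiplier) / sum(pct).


Formula: GFN = sum(pct * multiplier) / sum(pct)
sum(pct * multiplier) = 8029
sum(pct) = 100
GFN = 8029 / 100 = 80.29

Final answer: 80.29


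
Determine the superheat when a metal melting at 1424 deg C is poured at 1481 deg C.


Formula: Superheat = T_pour - T_melt
Superheat = 1481 - 1424 = 57 deg C

Answer: 57 deg C


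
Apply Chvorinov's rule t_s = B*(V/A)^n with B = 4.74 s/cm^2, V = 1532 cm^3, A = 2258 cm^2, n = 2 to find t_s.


Formula: t_s = B * (V/A)^n  (Chvorinov's rule, n=2)
Modulus M = V/A = 1532/2258 = 0.678477 cm
M^2 = 0.678477^2 = 0.460331 cm^2
t_s = 4.74 * 0.460331 = 2.1820 s

Answer: 2.1820 s


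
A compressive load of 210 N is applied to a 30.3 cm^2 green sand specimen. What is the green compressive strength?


Formula: Compressive Strength = Force / Area
Strength = 210 N / 30.3 cm^2 = 6.9307 N/cm^2

Final answer: 6.9307 N/cm^2


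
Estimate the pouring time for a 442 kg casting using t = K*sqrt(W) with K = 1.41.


Formula: t = K * sqrt(W)
sqrt(W) = sqrt(442) = 21.02380
t = 1.41 * 21.02380 = 29.6436 s

29.6436 s


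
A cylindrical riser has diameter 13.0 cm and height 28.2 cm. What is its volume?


Formula: V = pi * (D/2)^2 * H  (cylinder volume)
Radius = D/2 = 13.0/2 = 6.5 cm
V = pi * 6.5^2 * 28.2 = 3743.0506 cm^3

Final answer: 3743.0506 cm^3


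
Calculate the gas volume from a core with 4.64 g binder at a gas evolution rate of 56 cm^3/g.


Formula: V_gas = W_binder * gas_evolution_rate
V = 4.64 g * 56 cm^3/g = 259.8400 cm^3


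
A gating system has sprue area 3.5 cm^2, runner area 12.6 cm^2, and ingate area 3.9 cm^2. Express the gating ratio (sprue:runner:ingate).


Sprue:Runner:Ingate = 1 : 12.6/3.5 : 3.9/3.5 = 1:3.60:1.11

Answer: 1:3.60:1.11


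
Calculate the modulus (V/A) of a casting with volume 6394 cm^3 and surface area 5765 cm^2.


Formula: Casting Modulus M = V / A
M = 6394 cm^3 / 5765 cm^2 = 1.1091 cm


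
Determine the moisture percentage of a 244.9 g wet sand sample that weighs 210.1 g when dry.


Formula: MC = (W_wet - W_dry) / W_wet * 100
Water mass = 244.9 - 210.1 = 34.8 g
MC = 34.8 / 244.9 * 100 = 14.2099%

Answer: 14.2099%


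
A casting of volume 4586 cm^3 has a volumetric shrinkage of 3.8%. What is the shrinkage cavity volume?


Formula: V_shrink = V_casting * shrinkage_pct / 100
V_shrink = 4586 cm^3 * 3.8 / 100 = 174.2680 cm^3

Answer: 174.2680 cm^3


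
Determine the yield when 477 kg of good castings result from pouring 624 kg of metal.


Formula: Casting Yield = (W_good / W_total) * 100
Yield = (477 kg / 624 kg) * 100 = 76.4423%

Final answer: 76.4423%


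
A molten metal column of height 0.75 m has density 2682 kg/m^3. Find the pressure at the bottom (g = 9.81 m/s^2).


Formula: P = rho * g * h
rho * g = 2682 * 9.81 = 26310.42 N/m^3
P = 26310.42 * 0.75 = 19732.8150 Pa

19732.8150 Pa


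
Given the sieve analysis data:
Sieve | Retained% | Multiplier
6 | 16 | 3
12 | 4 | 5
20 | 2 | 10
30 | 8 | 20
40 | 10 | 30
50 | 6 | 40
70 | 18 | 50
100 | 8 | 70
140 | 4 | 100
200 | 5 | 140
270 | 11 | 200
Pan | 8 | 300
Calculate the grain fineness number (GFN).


Formula: GFN = sum(pct * multiplier) / sum(pct)
sum(pct * multiplier) = 7948
sum(pct) = 100
GFN = 7948 / 100 = 79.48

79.48


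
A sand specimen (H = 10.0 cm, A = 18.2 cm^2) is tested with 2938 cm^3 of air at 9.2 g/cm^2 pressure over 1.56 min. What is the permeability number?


Formula: Permeability Number P = (V * H) / (p * A * t)
Numerator: V * H = 2938 * 10.0 = 29380.0
Denominator: p * A * t = 9.2 * 18.2 * 1.56 = 261.2064
P = 29380.0 / 261.2064 = 112.4781

Final answer: 112.4781


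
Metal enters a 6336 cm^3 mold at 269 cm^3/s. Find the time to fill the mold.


Formula: t_fill = V_mold / Q_flow
t = 6336 cm^3 / 269 cm^3/s = 23.5539 s

Answer: 23.5539 s


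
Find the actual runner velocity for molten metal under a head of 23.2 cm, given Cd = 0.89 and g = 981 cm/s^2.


Formula: v = Cd * sqrt(2 * g * h)  (Torricelli with discharge coefficient)
2*g*h = 2 * 981 * 23.2 = 45518.4 cm^2/s^2
sqrt(45518.4) = 213.35042 cm/s
v = 0.89 * 213.35042 = 189.8819 cm/s

Final answer: 189.8819 cm/s


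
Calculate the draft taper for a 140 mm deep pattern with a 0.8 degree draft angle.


Formula: taper = depth * tan(draft_angle)
tan(0.8 deg) = 0.0139635
taper = 140 mm * 0.0139635 = 1.9549 mm

Answer: 1.9549 mm


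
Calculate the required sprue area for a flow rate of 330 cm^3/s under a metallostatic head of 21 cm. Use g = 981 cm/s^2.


Formula: v = sqrt(2*g*h), A = Q/v
Velocity: v = sqrt(2 * 981 * 21) = sqrt(41202) = 202.9828 cm/s
Sprue area: A = Q / v = 330 / 202.9828 = 1.6258 cm^2


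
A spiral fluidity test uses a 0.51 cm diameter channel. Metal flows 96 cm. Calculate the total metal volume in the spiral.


Formula: V = pi * (d/2)^2 * L  (cylinder volume)
Radius = 0.51/2 = 0.255 cm
V = pi * 0.255^2 * 96 = 19.6111 cm^3

19.6111 cm^3


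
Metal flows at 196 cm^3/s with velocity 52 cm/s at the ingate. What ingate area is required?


Formula: A_ingate = Q / v  (continuity equation)
A = 196 cm^3/s / 52 cm/s = 3.7692 cm^2


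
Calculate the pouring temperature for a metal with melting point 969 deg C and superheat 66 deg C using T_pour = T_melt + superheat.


Formula: T_pour = T_melt + Superheat
T_pour = 969 + 66 = 1035 deg C


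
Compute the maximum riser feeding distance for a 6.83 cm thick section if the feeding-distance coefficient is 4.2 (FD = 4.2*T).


Formula: FD = 4.2 * T  (riser feeding-distance rule)
FD = 4.2 * 6.83 cm = 28.6860 cm


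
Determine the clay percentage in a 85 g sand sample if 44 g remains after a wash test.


Formula: Clay% = (W_total - W_washed) / W_total * 100
Clay mass = 85 - 44 = 41 g
Clay% = 41 / 85 * 100 = 48.2353%


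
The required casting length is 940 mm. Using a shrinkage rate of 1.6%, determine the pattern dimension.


Formula: L_pattern = L_casting * (1 + shrinkage_rate/100)
Shrinkage factor = 1 + 1.6/100 = 1.016
L_pattern = 940 mm * 1.016 = 955.0400 mm

955.0400 mm


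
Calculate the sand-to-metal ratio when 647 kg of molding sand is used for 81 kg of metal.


Formula: Sand-to-Metal Ratio = W_sand / W_metal
Ratio = 647 kg / 81 kg = 7.9877


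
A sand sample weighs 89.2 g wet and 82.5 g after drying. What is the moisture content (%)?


Formula: MC = (W_wet - W_dry) / W_wet * 100
Water mass = 89.2 - 82.5 = 6.7 g
MC = 6.7 / 89.2 * 100 = 7.5112%

7.5112%


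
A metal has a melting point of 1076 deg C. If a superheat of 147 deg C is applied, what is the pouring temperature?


Formula: T_pour = T_melt + Superheat
T_pour = 1076 + 147 = 1223 deg C


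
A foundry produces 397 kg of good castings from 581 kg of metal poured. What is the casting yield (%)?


Formula: Casting Yield = (W_good / W_total) * 100
Yield = (397 kg / 581 kg) * 100 = 68.3305%

68.3305%


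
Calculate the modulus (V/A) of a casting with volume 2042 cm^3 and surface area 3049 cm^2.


Formula: Casting Modulus M = V / A
M = 2042 cm^3 / 3049 cm^2 = 0.6697 cm

Answer: 0.6697 cm


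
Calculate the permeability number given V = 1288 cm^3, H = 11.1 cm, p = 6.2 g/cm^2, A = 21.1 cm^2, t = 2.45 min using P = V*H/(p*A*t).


Formula: Permeability Number P = (V * H) / (p * A * t)
Numerator: V * H = 1288 * 11.1 = 14296.8
Denominator: p * A * t = 6.2 * 21.1 * 2.45 = 320.509
P = 14296.8 / 320.509 = 44.6065


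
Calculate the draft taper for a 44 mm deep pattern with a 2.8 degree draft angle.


Formula: taper = depth * tan(draft_angle)
tan(2.8 deg) = 0.0489082
taper = 44 mm * 0.0489082 = 2.1520 mm

2.1520 mm


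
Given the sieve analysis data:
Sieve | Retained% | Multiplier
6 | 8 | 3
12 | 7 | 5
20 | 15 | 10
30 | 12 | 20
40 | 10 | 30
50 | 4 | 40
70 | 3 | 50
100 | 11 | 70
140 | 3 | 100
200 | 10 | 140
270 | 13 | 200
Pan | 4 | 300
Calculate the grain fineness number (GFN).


Formula: GFN = sum(pct * multiplier) / sum(pct)
sum(pct * multiplier) = 7329
sum(pct) = 100
GFN = 7329 / 100 = 73.29

Final answer: 73.29


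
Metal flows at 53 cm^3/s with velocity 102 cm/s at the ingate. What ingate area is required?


Formula: A_ingate = Q / v  (continuity equation)
A = 53 cm^3/s / 102 cm/s = 0.5196 cm^2

0.5196 cm^2
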